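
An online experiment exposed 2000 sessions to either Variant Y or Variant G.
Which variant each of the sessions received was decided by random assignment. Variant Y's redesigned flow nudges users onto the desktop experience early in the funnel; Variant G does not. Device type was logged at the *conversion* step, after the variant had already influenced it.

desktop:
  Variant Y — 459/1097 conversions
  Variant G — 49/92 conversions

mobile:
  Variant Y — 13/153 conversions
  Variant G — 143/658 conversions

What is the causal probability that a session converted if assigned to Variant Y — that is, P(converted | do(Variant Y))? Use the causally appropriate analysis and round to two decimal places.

0.38

Within every device type level Variant G has the higher rate, yet pooled Variant Y does — Simpson's reversal.
Stratifying would compare variants among sessions the variants themselves sorted into device type groups — a form of selection on an intermediate. The unconditioned pooled rates give the total causal effect.
So P(outcome | do(Variant Y)) is just the pooled rate for Variant Y: 472/1250 = 0.378.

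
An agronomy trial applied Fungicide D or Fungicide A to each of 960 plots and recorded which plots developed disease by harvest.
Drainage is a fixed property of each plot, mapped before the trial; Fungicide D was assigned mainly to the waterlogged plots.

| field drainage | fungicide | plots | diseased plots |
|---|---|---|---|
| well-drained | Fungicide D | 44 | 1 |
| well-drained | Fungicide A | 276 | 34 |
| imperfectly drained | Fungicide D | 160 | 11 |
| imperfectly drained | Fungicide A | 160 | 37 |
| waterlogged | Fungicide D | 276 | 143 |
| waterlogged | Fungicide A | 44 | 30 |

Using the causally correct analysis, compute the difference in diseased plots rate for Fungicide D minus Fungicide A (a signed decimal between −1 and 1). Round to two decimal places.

Fungicide D is lower inside every field drainage stratum but Fungicide A is lower in aggregate. Whether to stratify depends on how field drainage relates to the fungicide.
Field drainage differs across fungicides for reasons unrelated to any effect of the fungicide itself, and it separately predicts the outcome — a classic confounder. We must compare within field drainage levels.
Adjusting over the population distribution of field drainage: 0.333·(0.023−0.123) + 0.333·(0.069−0.231) + 0.333·(0.518−0.682) = -0.142.

-0.14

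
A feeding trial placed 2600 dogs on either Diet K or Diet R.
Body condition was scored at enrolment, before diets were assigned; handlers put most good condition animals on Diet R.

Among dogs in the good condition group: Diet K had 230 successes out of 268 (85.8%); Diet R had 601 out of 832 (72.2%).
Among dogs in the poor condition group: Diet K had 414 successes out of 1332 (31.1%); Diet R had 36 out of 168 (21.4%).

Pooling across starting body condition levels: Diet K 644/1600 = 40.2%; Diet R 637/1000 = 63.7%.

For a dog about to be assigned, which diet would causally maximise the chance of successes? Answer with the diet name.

Diet K

Here starting body condition is a common cause — it drives both which diet a case falls under and the outcome. The crude comparison mixes populations; the stratum-specific rates are the causally relevant ones.
Within each level — good condition: 85.8% vs 72.2%; poor condition: 31.1% vs 21.4% — Diet K is higher every time.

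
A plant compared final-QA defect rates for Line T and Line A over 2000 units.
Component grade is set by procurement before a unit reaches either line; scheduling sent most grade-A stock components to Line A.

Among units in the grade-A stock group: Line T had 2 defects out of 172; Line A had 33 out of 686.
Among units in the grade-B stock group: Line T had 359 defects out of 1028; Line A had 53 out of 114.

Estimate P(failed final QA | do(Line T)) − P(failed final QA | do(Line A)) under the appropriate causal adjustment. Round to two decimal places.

Here component grade is a common cause — it drives both which line a case falls under and the outcome. The crude comparison mixes populations; the stratum-specific rates are the causally relevant ones.
Adjusting over the population distribution of component grade: 0.429·(0.012−0.048) + 0.571·(0.349−0.465) = -0.082.

-0.08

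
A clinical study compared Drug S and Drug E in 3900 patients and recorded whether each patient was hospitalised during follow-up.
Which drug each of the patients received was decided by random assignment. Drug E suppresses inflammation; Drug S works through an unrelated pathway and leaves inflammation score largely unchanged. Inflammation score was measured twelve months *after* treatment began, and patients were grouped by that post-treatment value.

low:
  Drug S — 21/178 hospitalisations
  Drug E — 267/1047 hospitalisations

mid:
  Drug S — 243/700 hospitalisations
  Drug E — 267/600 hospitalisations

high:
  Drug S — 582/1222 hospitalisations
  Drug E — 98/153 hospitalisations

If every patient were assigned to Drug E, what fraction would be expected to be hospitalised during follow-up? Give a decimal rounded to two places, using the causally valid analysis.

Inflammation score is downstream of the drug. One should not condition on a consequence of treatment, so the overall rates are the right comparison.
So P(outcome | do(Drug E)) is just the pooled rate for Drug E: 632/1800 = 0.351.

0.35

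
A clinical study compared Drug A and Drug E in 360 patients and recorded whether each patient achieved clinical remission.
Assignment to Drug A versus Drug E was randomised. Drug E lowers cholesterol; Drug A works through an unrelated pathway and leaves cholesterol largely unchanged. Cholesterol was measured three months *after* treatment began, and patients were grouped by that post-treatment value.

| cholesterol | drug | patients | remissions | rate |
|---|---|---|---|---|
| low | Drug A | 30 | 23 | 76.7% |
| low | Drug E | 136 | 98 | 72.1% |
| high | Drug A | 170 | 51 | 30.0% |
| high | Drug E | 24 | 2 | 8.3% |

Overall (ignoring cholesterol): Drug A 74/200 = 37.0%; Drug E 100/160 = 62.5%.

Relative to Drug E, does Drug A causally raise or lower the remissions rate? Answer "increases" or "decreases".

decreases

Because the drug influences cholesterol, cholesterol is a post-treatment mediator, not a confounder. Stratifying on it would bias the estimate; the causal effect is the crude pooled difference.
Pooled: Drug A 37.0% vs Drug E 62.5%; Drug E is higher overall.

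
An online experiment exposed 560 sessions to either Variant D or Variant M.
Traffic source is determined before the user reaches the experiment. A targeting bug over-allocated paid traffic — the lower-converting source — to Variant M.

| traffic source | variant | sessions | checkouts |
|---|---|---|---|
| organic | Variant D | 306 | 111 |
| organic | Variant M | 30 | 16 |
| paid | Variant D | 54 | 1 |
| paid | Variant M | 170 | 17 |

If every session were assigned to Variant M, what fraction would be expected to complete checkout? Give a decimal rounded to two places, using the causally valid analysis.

The traffic source-specific comparison favours Variant M throughout, but the pooled figures favour Variant D. The question is whether to condition on traffic source.
Here traffic source is a common cause — it drives both which variant a case falls under and the outcome. The crude comparison mixes populations; the stratum-specific rates are the causally relevant ones.
Standardising Variant M to the population traffic source mix: 0.600·16/30 + 0.400·17/170 = 0.360.

0.36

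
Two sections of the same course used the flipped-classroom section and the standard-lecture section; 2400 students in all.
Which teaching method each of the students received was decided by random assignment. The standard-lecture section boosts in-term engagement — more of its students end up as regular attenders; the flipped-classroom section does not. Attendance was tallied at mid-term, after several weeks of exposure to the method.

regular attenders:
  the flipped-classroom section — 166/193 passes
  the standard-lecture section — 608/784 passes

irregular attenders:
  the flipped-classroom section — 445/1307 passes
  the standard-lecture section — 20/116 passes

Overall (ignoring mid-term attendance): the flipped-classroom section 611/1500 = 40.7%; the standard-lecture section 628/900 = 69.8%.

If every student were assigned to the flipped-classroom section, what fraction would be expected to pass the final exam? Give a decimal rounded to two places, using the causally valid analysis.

Mid-term attendance lies on the pathway teaching method → mid-term attendance → outcome, so adjusting for it blocks the indirect effect. For the total causal effect of teaching method, use the unadjusted pooled rates.
So P(outcome | do(the flipped-classroom section)) is just the pooled rate for the flipped-classroom section: 611/1500 = 0.407.

0.41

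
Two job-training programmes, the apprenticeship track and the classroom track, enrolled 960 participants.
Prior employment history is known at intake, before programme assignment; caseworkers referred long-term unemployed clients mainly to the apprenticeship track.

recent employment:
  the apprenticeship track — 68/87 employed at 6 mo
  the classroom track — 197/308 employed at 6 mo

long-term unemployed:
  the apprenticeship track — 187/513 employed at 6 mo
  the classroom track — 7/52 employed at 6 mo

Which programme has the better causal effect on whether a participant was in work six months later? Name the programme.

Prior employment history is set before the programme has any effect — it is not caused by the programme — and it independently drives the outcome. That makes it a confounder, so the causal comparison is within prior employment history levels.
Within each level — recent employment: 78.2% vs 64.0%; long-term unemployed: 36.5% vs 13.5% — the apprenticeship track is higher every time.

the apprenticeship track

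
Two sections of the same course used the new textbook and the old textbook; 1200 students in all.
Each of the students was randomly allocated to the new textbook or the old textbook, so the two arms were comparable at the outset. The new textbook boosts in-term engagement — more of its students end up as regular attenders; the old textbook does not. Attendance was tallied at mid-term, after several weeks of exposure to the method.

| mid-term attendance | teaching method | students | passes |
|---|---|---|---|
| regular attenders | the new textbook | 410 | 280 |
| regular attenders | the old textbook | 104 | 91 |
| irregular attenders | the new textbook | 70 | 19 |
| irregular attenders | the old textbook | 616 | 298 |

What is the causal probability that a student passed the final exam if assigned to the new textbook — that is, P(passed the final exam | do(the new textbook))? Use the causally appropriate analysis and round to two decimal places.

Because the teaching method influences mid-term attendance, mid-term attendance is a post-treatment mediator, not a confounder. Stratifying on it would bias the estimate; the causal effect is the crude pooled difference.
So P(outcome | do(the new textbook)) is just the pooled rate for the new textbook: 299/480 = 0.623.

0.62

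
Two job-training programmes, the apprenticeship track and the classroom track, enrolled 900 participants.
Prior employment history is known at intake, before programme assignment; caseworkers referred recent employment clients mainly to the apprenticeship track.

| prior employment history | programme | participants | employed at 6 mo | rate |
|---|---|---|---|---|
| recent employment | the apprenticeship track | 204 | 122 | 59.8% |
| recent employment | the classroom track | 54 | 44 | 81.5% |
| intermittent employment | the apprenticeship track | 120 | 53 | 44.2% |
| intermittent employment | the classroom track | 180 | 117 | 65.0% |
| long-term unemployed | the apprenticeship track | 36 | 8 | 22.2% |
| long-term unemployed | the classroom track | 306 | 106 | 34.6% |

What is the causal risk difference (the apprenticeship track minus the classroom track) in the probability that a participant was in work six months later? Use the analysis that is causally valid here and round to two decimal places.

The stratified and pooled comparisons disagree (the classroom track wins within each prior employment history; the apprenticeship track wins overall), so the answer turns on the causal role of prior employment history.
Here prior employment history is a common cause — it drives both which programme a case falls under and the outcome. The crude comparison mixes populations; the stratum-specific rates are the causally relevant ones.
Adjusting over the population distribution of prior employment history: 0.287·(0.598−0.815) + 0.333·(0.442−0.650) + 0.380·(0.222−0.346) = -0.179.

-0.18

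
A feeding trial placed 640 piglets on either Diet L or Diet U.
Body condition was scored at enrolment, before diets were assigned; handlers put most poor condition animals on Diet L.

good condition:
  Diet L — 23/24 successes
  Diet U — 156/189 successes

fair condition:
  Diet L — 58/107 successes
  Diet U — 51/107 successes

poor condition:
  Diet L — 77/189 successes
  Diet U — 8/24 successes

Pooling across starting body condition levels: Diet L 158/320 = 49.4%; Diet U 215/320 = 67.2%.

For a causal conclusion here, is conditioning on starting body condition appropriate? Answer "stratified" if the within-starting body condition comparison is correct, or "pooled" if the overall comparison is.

stratified

Within every starting body condition level Diet L has the higher rate, yet pooled Diet U does — Simpson's reversal.
Starting body condition differs across diets for reasons unrelated to any effect of the diet itself, and it separately predicts the outcome — a classic confounder. We must compare within starting body condition levels.
Within each level — good condition: 95.8% vs 82.5%; fair condition: 54.2% vs 47.7%; poor condition: 40.7% vs 33.3% — Diet L is higher every time.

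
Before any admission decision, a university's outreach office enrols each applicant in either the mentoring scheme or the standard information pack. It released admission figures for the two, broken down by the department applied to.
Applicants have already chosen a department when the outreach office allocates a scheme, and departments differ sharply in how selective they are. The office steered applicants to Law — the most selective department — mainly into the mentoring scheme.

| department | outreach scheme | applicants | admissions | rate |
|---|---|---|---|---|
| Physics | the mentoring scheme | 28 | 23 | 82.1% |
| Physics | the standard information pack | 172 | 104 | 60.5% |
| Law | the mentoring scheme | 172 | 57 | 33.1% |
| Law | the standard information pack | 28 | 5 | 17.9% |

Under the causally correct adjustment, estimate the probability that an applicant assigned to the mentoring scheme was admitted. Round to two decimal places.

0.58

the mentoring scheme is higher inside every department stratum but the standard information pack is higher in aggregate. Whether to stratify depends on how department relates to the outreach scheme.
Since department is a pre-existing factor (not a product of the outreach scheme) and it affects the outcome on its own, it is a confounder. The stratified rates, not the pooled rate, identify the causal effect.
Standardising the mentoring scheme to the population department mix: 0.500·23/28 + 0.500·57/172 = 0.576.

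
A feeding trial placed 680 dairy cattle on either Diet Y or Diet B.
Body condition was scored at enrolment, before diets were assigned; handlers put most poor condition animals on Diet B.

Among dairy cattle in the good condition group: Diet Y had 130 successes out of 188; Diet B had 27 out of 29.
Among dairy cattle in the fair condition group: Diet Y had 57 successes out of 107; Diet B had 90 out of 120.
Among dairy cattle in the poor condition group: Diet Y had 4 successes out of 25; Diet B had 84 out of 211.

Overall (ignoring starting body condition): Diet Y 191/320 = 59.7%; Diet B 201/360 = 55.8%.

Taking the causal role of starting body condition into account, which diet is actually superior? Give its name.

Starting body condition is set before the diet has any effect — it is not caused by the diet — and it independently drives the outcome. That makes it a confounder, so the causal comparison is within starting body condition levels.
Within each level — good condition: 69.1% vs 93.1%; fair condition: 53.3% vs 75.0%; poor condition: 16.0% vs 39.8% — Diet B is higher every time.

Diet B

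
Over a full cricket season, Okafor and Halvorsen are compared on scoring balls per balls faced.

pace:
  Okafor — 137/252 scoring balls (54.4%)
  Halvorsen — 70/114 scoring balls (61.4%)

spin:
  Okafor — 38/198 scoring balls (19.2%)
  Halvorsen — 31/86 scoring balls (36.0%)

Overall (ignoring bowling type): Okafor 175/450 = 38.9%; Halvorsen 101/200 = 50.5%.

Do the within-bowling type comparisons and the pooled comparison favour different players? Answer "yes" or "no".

Within each bowling type level (pace 54.4% vs 61.4%; spin 19.2% vs 36.0%), Halvorsen has the higher rate every time. Pooled: 38.9% vs 50.5% — Halvorsen has the higher rate overall. They agree.

no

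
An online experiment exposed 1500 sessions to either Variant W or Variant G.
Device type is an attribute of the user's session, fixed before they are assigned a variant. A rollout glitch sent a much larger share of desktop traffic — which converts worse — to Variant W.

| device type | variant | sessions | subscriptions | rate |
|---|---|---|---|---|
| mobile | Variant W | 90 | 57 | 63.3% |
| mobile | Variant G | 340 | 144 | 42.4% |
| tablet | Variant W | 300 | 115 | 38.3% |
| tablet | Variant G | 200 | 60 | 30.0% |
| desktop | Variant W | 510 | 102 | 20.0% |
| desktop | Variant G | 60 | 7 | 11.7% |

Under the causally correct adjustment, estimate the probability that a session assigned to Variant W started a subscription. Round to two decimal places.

0.39

Within every device type level Variant W has the higher rate, yet pooled Variant G does — Simpson's reversal.
Nothing the variant does changes device type; the imbalance is an allocation artefact. With device type also predicting the outcome, the pooled figure is confounded, and the within-stratum comparison is the causal one.
Standardising Variant W to the population device type mix: 0.287·57/90 + 0.333·115/300 + 0.380·102/510 = 0.385.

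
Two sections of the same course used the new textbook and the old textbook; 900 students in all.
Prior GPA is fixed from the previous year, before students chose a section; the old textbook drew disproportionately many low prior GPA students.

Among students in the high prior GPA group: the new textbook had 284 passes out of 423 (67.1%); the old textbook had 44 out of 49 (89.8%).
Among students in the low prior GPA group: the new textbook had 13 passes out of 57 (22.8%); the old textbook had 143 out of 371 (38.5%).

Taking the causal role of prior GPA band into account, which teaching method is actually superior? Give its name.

the old textbook

Within every prior GPA band level the old textbook has the higher rate, yet pooled the new textbook does — Simpson's reversal.
Nothing the teaching method does changes prior GPA band; the imbalance is an allocation artefact. With prior GPA band also predicting the outcome, the pooled figure is confounded, and the within-stratum comparison is the causal one.
Within each level — high prior GPA: 67.1% vs 89.8%; low prior GPA: 22.8% vs 38.5% — the old textbook is higher every time.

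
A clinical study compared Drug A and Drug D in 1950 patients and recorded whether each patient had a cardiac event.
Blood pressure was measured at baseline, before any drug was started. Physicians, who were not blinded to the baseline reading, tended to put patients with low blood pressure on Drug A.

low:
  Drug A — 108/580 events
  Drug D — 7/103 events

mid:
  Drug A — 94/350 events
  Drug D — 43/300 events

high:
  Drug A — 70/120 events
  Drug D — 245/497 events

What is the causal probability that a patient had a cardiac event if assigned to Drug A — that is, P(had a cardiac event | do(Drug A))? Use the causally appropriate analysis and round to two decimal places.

0.34

Blood pressure satisfies the back-door criterion: it is not a descendant of the drug, and it blocks the spurious path from drug to outcome. Adjusting for it (i.e., using the within-blood pressure rates) gives the causal effect.
Standardising Drug A to the population blood pressure mix: 0.350·108/580 + 0.333·94/350 + 0.316·70/120 = 0.339.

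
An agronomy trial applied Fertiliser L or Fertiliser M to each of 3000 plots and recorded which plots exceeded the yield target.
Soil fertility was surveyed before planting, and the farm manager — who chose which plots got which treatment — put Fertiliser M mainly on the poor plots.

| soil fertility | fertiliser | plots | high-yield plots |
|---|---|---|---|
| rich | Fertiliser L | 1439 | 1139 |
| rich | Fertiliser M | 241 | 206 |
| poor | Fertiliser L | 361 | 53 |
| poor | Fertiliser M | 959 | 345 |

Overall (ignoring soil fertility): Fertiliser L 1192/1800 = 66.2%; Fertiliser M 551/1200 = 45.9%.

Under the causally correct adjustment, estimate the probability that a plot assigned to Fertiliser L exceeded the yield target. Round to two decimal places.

0.51

Nothing the fertiliser does changes soil fertility; the imbalance is an allocation artefact. With soil fertility also predicting the outcome, the pooled figure is confounded, and the within-stratum comparison is the causal one.
Standardising Fertiliser L to the population soil fertility mix: 0.560·1139/1439 + 0.440·53/361 = 0.508.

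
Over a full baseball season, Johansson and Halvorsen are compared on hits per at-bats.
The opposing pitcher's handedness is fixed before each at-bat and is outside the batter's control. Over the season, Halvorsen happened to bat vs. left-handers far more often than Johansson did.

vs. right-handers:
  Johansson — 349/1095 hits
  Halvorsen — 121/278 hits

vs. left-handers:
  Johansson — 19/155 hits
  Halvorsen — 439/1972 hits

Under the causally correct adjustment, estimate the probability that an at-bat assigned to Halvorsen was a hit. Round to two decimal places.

Pitcher handedness differs across players for reasons unrelated to any effect of the player itself, and it separately predicts the outcome — a classic confounder. We must compare within pitcher handedness levels.
Standardising Halvorsen to the population pitcher handedness mix: 0.392·121/278 + 0.608·439/1972 = 0.306.

0.31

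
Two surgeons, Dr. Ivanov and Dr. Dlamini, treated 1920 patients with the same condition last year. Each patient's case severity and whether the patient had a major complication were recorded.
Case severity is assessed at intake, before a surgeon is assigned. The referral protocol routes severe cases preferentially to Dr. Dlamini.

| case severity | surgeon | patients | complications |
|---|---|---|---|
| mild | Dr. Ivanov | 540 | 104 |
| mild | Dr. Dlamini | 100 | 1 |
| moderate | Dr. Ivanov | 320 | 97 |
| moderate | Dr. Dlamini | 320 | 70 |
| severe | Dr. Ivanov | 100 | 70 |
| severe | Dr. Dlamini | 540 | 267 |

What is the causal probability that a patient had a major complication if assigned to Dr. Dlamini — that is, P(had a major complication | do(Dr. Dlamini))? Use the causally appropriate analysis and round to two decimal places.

0.24

Case severity differs across surgeons for reasons unrelated to any effect of the surgeon itself, and it separately predicts the outcome — a classic confounder. We must compare within case severity levels.
Standardising Dr. Dlamini to the population case severity mix: 0.333·1/100 + 0.333·70/320 + 0.333·267/540 = 0.241.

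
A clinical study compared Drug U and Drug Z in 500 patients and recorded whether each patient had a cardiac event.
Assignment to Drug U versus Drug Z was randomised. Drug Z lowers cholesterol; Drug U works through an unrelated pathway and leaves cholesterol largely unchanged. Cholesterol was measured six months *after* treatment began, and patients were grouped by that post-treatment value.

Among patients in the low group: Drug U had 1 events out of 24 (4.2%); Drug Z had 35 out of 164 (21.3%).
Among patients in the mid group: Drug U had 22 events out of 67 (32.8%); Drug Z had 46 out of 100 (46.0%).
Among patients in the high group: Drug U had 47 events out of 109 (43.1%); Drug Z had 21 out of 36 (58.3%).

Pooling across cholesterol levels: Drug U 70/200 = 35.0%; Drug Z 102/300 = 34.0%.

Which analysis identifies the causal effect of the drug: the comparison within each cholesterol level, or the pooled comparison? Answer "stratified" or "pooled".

pooled

Cholesterol is recorded after the drug and is itself shifted by it — it sits on the causal path from drug to outcome. Conditioning on a mediator would strip out part of the effect we want; the pooled comparison gives the total causal effect.
Pooled: Drug U 35.0% vs Drug Z 34.0%; Drug Z is lower overall.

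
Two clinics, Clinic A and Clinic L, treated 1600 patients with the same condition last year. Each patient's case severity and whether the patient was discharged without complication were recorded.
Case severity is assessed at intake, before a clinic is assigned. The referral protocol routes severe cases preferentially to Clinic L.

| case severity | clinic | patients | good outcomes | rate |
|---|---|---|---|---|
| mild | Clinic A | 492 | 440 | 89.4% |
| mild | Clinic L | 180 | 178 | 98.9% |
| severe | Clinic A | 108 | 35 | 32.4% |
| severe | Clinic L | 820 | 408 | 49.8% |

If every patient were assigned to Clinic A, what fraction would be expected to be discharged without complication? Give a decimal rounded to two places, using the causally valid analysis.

Within every case severity level Clinic L has the higher rate, yet pooled Clinic A does — Simpson's reversal.
Case severity differs across clinics for reasons unrelated to any effect of the clinic itself, and it separately predicts the outcome — a classic confounder. We must compare within case severity levels.
Standardising Clinic A to the population case severity mix: 0.420·440/492 + 0.580·35/108 = 0.564.

0.56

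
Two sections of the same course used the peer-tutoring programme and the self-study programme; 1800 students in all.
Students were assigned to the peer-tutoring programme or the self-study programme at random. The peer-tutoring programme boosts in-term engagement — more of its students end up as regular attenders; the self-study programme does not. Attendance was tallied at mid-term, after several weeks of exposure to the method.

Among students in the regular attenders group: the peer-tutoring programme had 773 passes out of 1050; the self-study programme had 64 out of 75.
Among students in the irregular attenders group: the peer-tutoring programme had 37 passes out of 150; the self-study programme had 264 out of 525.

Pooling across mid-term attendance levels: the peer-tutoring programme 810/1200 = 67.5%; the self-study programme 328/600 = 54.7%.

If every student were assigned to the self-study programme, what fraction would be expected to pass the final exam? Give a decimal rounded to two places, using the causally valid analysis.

0.55

The stratified and pooled comparisons disagree (the self-study programme wins within each mid-term attendance; the peer-tutoring programme wins overall), so the answer turns on the causal role of mid-term attendance.
Because the teaching method influences mid-term attendance, mid-term attendance is a post-treatment mediator, not a confounder. Stratifying on it would bias the estimate; the causal effect is the crude pooled difference.
So P(outcome | do(the self-study programme)) is just the pooled rate for the self-study programme: 328/600 = 0.547.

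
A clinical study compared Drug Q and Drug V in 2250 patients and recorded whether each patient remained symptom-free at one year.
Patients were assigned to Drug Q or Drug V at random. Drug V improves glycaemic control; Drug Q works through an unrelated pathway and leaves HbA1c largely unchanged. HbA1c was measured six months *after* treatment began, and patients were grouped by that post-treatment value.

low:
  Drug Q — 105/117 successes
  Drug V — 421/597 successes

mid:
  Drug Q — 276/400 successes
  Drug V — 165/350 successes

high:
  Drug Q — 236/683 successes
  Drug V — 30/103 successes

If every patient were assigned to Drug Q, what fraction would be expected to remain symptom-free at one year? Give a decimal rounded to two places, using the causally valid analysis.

0.51

HbA1c lies on the pathway drug → HbA1c → outcome, so adjusting for it blocks the indirect effect. For the total causal effect of drug, use the unadjusted pooled rates.
So P(outcome | do(Drug Q)) is just the pooled rate for Drug Q: 617/1200 = 0.514.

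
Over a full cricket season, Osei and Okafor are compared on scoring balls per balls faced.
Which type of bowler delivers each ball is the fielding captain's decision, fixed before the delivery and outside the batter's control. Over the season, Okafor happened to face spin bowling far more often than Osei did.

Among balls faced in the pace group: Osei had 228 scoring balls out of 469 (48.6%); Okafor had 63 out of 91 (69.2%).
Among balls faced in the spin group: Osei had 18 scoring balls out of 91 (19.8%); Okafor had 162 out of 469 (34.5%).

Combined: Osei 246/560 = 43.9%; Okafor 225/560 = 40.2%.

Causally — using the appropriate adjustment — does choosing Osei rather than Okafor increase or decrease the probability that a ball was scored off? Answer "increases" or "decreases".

decreases

Bowling type satisfies the back-door criterion: it is not a descendant of the player, and it blocks the spurious path from player to outcome. Adjusting for it (i.e., using the within-bowling type rates) gives the causal effect.
Within each level — pace: 48.6% vs 69.2%; spin: 19.8% vs 34.5% — Okafor is higher every time.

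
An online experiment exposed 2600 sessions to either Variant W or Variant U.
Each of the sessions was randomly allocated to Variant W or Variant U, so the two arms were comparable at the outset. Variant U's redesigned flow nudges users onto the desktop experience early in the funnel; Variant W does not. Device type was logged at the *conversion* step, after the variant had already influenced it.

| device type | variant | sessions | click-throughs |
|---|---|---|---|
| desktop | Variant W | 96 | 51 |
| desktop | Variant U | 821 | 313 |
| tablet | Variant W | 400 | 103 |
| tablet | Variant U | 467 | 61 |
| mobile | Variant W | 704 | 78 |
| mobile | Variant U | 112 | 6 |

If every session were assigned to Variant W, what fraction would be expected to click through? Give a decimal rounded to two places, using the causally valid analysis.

0.19

Within every device type level Variant W has the higher rate, yet pooled Variant U does — Simpson's reversal.
Device type here is a post-treatment variable shaped by the variant; conditioning on it would introduce bias rather than remove it. The overall comparison is the causal one.
So P(outcome | do(Variant W)) is just the pooled rate for Variant W: 232/1200 = 0.193.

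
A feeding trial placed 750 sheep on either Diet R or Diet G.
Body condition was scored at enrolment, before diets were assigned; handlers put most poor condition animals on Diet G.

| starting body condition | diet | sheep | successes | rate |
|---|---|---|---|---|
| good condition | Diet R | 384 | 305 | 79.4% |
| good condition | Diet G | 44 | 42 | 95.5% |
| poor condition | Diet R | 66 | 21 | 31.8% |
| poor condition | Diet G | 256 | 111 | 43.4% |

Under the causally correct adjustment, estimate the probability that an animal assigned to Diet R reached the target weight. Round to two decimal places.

Within every starting body condition level Diet G has the higher rate, yet pooled Diet R does — Simpson's reversal.
Here starting body condition is a common cause — it drives both which diet a case falls under and the outcome. The crude comparison mixes populations; the stratum-specific rates are the causally relevant ones.
Standardising Diet R to the population starting body condition mix: 0.571·305/384 + 0.429·21/66 = 0.590.

0.59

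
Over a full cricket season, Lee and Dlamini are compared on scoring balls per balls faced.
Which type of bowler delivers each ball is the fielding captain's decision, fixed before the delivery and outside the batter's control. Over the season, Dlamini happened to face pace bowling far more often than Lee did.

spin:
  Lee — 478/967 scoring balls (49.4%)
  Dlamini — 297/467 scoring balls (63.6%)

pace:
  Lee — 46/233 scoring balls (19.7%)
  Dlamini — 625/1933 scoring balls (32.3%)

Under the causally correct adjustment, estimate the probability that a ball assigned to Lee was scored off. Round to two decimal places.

0.32

Bowling type is set before the player has any effect — it is not caused by the player — and it independently drives the outcome. That makes it a confounder, so the causal comparison is within bowling type levels.
Standardising Lee to the population bowling type mix: 0.398·478/967 + 0.602·46/233 = 0.316.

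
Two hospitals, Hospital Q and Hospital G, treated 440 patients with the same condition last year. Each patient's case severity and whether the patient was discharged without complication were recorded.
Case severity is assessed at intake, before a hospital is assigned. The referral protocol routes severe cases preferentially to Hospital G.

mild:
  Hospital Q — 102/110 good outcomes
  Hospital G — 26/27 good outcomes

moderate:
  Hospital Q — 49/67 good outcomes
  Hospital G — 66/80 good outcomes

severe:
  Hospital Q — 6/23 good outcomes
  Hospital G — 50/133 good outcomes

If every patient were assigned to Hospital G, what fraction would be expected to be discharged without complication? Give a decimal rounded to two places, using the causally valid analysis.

The case severity-specific comparison favours Hospital G throughout, but the pooled figures favour Hospital Q. The question is whether to condition on case severity.
Since case severity is a pre-existing factor (not a product of the hospital) and it affects the outcome on its own, it is a confounder. The stratified rates, not the pooled rate, identify the causal effect.
Standardising Hospital G to the population case severity mix: 0.311·26/27 + 0.334·66/80 + 0.355·50/133 = 0.709.

0.71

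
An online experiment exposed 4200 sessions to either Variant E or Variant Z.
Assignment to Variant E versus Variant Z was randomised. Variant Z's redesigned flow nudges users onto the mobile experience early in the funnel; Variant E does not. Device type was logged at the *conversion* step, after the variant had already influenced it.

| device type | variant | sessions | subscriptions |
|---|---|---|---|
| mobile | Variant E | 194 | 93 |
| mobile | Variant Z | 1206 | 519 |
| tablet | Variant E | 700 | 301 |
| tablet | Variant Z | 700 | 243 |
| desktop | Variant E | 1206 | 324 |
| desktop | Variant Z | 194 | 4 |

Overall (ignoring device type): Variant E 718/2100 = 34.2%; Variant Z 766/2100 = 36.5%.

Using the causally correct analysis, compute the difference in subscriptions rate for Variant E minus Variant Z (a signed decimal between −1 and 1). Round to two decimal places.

Device type is recorded after the variant and is itself shifted by it — it sits on the causal path from variant to outcome. Conditioning on a mediator would strip out part of the effect we want; the pooled comparison gives the total causal effect.
The causal difference is the pooled difference: 0.342 − 0.365 = -0.023.

-0.02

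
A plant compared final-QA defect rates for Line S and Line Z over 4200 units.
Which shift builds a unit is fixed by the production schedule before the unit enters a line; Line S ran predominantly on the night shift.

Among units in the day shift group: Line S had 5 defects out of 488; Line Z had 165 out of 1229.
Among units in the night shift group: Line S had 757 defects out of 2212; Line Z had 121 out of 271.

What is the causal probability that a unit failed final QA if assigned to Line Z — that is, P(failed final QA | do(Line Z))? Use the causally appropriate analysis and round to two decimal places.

0.32

Shift is set before the line has any effect — it is not caused by the line — and it independently drives the outcome. That makes it a confounder, so the causal comparison is within shift levels.
Standardising Line Z to the population shift mix: 0.409·165/1229 + 0.591·121/271 = 0.319.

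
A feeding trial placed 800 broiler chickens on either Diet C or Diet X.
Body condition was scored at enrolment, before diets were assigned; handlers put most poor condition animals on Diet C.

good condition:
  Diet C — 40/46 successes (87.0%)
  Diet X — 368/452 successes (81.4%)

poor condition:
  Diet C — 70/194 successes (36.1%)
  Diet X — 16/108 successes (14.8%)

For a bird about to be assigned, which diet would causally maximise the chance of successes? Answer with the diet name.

Diet C

Within every starting body condition level Diet C has the higher rate, yet pooled Diet X does — Simpson's reversal.
Since starting body condition is a pre-existing factor (not a product of the diet) and it affects the outcome on its own, it is a confounder. The stratified rates, not the pooled rate, identify the causal effect.
Within each level — good condition: 87.0% vs 81.4%; poor condition: 36.1% vs 14.8% — Diet C is higher every time.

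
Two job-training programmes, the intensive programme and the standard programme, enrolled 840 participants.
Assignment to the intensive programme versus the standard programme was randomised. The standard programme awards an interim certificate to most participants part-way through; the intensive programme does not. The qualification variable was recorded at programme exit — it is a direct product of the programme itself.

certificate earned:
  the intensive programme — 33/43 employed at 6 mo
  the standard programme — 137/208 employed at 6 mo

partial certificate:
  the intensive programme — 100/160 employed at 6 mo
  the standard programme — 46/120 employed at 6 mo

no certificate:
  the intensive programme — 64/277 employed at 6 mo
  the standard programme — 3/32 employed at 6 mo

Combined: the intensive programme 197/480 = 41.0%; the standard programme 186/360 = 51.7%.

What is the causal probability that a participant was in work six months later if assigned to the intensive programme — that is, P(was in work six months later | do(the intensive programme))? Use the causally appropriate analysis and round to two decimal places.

0.41

The distribution of qualification attained during the programme is itself part of what the programme does — it is an intermediate outcome. Holding it fixed would remove that part of the effect; the total effect is the pooled difference.
So P(outcome | do(the intensive programme)) is just the pooled rate for the intensive programme: 197/480 = 0.410.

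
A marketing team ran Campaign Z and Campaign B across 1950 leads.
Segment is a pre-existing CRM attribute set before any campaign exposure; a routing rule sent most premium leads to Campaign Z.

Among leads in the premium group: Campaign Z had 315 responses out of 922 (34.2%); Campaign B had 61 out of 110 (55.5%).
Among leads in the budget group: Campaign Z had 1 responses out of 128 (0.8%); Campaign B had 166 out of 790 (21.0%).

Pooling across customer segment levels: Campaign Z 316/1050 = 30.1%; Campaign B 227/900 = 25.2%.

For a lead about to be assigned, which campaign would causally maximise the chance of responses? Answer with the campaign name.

Campaign B

Within every customer segment level Campaign B has the higher rate, yet pooled Campaign Z does — Simpson's reversal.
Here customer segment is a common cause — it drives both which campaign a case falls under and the outcome. The crude comparison mixes populations; the stratum-specific rates are the causally relevant ones.
Within each level — premium: 34.2% vs 55.5%; budget: 0.8% vs 21.0% — Campaign B is higher every time.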